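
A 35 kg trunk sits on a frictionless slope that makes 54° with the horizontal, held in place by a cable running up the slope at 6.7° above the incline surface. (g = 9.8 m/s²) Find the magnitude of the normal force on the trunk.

N ≈ 169 N

Take axes along and perpendicular to the incline. Weight components: W sin 54° = 277.5 N down-slope, W cos 54° = 201.6 N into the surface.
Along incline: T cos 6.7° = W sin 54° → T = 279.4 N.
Perpendicular: N = W cos 54° − T sin 6.7° = 169 N.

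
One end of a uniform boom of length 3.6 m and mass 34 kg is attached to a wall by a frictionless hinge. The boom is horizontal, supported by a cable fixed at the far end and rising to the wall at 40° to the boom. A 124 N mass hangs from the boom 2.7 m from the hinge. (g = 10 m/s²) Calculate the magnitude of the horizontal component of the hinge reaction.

H_x ≈ 313 N

Take torques about the hinge: T sin 40° · 3.6 = 34×10×1.8 + 124×2.7 = 946.8 N·m.
So T = 946.8 / (0.6428 × 3.6) = 409.16 N.
ΣF_x = 0: H_x = T cos 40° = 313.43 N.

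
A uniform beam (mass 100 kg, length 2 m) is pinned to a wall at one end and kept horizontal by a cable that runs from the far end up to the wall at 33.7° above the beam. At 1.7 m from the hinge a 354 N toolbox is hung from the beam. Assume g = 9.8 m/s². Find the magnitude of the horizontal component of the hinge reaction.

Take torques about the hinge: T sin 33.7° · 2 = 100×9.8×1 + 354×1.7 = 1581.8 N·m.
So T = 1581.8 / (0.5548 × 2) = 1425.4 N.
ΣF_x = 0: H_x = T cos 33.7° = 1185.9 N.

H_x ≈ 1190 N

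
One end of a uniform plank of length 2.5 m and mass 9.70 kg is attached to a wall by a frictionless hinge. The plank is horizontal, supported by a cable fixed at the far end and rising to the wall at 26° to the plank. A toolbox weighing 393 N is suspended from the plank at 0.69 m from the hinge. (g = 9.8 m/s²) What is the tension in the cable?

Take torques about the hinge: T sin 26° · 2.5 = 9.70×9.8×1.25 + 393×0.69 = 389.99 N·m.
So T = 389.99 / (0.4384 × 2.5) = 355.86 N.

T ≈ 356 N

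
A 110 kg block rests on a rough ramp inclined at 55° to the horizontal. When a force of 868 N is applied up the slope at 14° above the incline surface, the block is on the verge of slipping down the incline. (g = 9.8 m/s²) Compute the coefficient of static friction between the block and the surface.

μ ≈ 0.100

On the verge of sliding down the incline, friction is at its maximum μN and acts up the slope.
Perpendicular to incline: N = W cos 55° − P sin 14° = 618.3 − 210 = 408.3 N.
Along incline: P cos 14° + μN = W sin 55° → μ = (W sin 55° − P cos 14°) / N = 0.09999.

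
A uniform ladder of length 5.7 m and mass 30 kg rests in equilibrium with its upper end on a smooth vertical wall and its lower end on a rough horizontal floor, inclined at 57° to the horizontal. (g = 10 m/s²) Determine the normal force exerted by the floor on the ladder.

N_floor ≈ 300 N

ΣF_y = 0: N_floor = 30×10 = 300 N.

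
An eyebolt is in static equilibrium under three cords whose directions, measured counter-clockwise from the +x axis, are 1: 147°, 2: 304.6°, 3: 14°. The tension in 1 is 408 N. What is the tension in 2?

Resolve: ΣF_x = 408 cos 147° + T_2 cos 304.6° + T_3 cos 14° = 0.
        ΣF_y = 408 sin 147° + T_2 sin 304.6° + T_3 sin 14° = 0.
The known terms sum to (-342.2, 222.2) N, so 0.5678 T_2 + 0.9703 T_3 = 342.2 and -0.8231 T_2 + 0.2419 T_3 = -222.2.
Solving simultaneously: T_2 = 318.8 N, T_3 = 166.1 N.

T_2 ≈ 319 N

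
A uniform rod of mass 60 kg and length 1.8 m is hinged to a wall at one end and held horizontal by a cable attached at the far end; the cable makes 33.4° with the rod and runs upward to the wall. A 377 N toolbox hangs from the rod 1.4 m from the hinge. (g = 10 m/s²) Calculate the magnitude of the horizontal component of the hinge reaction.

Take torques about the hinge: T sin 33.4° · 1.8 = 60×10×0.9 + 377×1.4 = 1067.8 N·m.
So T = 1067.8 / (0.5505 × 1.8) = 1077.6 N.
ΣF_x = 0: H_x = T cos 33.4° = 899.67 N.

H_x ≈ 900 N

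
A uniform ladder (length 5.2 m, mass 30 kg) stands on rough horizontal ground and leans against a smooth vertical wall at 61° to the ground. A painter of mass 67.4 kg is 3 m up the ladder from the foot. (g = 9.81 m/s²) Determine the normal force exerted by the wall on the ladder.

Torques about the foot: N_wall · 5.2 sin 61° = 30×9.81×2.6 cos 61° + 67.4×9.81×3 cos 61° → N_wall = 293.01 N.

N_wall ≈ 293 N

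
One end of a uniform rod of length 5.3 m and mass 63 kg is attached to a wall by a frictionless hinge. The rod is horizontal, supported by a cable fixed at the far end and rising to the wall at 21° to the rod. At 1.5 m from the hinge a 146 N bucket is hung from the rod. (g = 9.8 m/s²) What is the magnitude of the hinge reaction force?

|H| ≈ 1000 N

Take torques about the hinge: T sin 21° · 5.3 = 63×9.8×2.65 + 146×1.5 = 1855.1 N·m.
So T = 1855.1 / (0.3584 × 5.3) = 976.71 N.
ΣF_x = 0: H_x = T cos 21° = 911.84 N.
ΣF_y = 0: H_y = (63×9.8 + 146) − T sin 21° = 763.4 − 350.02 = 413.38 N.
|H| = √(H_x² + H_y²) = √((911.84)² + (413.38)²) = 1001.2 N.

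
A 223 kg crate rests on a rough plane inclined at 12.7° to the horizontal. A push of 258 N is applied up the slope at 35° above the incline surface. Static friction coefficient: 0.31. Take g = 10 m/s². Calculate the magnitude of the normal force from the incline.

Axes along / perpendicular to the incline. W sin 12.7° = 490.3 N down-slope; W cos 12.7° = 2175 N into the surface.
Perpendicular: N = W cos 12.7° − P sin 35° = 2175 − 148 = 2027 N.
Along incline: P cos 35° + f = W sin 12.7° (friction acts up-slope) → f = 490.3 − 211.3 = 278.9 N.
|f| = 278.9 N ≤ μN = 628.5 N, so the crate is indeed static.

N ≈ 2030 N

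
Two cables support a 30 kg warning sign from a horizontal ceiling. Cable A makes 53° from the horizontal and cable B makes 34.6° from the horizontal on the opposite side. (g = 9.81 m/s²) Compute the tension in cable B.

T_B ≈ 177 N

Weight W = 30 × 9.81 = 294.3 N acts straight down.
Horizontal: T_A cos 53° = T_B cos 34.6°  →  T_A = 1.368 T_B.
Vertical: T_A sin 53° + T_B sin 34.6° = 294.3.
Substituting the horizontal relation into the vertical equation gives 1.66 T_B = 294.3, so T_B = 177.3 N.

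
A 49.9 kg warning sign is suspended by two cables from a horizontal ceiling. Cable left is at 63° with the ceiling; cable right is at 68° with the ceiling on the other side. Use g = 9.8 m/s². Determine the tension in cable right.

Weight W = 49.9 × 9.8 = 489 N acts straight down.
Horizontal: T_left cos 63° = T_right cos 68°  →  T_left = 0.8251 T_right.
Vertical: T_left sin 63° + T_right sin 68° = 489.
Substituting the horizontal relation into the vertical equation gives 1.662 T_right = 489, so T_right = 294.2 N.

T_right ≈ 294 N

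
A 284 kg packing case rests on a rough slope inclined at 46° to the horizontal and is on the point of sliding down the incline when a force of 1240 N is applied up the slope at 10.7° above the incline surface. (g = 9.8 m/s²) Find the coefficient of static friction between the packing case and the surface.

μ ≈ 0.460

On the verge of sliding down the incline, friction is at its maximum μN and acts up the slope.
Perpendicular to incline: N = W cos 46° − P sin 10.7° = 1933 − 230.2 = 1703 N.
Along incline: P cos 10.7° + μN = W sin 46° → μ = (W sin 46° − P cos 10.7°) / N = 0.4601.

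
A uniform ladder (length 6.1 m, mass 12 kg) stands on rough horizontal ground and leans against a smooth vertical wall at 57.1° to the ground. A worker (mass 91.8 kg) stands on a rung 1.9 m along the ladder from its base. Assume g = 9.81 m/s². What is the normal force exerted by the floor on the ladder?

N_floor ≈ 1020 N

ΣF_y = 0: N_floor = 12×9.81 + 91.8×9.81 = 1018.3 N.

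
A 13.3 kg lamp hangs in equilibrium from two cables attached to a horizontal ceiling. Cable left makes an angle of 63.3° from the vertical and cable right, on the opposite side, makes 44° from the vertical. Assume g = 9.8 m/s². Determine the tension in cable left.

T_left ≈ 94.8 N

Angles from the horizontal: cable left is 90° − 63.3° = 26.7°, cable right is 90° − 44° = 46°.
Weight W = 13.3 × 9.8 = 130.3 N acts straight down.
Horizontal: T_left cos 26.7° = T_right cos 46°  →  T_right = 1.286 T_left.
Vertical: T_left sin 26.7° + T_right sin 46° = 130.3.
Substituting the horizontal relation into the vertical equation gives 1.374 T_left = 130.3, so T_left = 94.83 N.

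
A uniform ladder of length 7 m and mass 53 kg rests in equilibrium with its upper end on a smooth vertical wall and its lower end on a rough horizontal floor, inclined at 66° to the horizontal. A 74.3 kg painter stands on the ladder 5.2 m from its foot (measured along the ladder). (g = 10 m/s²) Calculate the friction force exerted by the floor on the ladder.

Torques about the foot: N_wall · 7 sin 66° = 53×10×3.5 cos 66° + 74.3×10×5.2 cos 66° → N_wall = 363.73 N.
ΣF_x = 0: f_floor = N_wall = 363.73 N.

f ≈ 364 N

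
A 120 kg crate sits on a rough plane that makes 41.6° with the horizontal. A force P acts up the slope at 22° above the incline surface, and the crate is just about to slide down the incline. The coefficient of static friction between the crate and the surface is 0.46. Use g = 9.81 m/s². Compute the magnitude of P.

P ≈ 499 N

On the verge of sliding down the incline, friction equals μN and acts up the slope.
Perpendicular: N + P sin 22° = W cos 41.6° = 880.3 N.
Along incline: P cos 22° + μN = W sin 41.6° with W sin 41.6° = 781.6 N.
Solving the pair for P and N: P = 498.9 N, N = 693.4 N (and f = μN = 319 N).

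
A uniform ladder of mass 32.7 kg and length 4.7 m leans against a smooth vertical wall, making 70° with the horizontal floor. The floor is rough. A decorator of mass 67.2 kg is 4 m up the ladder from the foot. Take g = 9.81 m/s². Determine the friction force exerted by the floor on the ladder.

f ≈ 263 N

Torques about the foot: N_wall · 4.7 sin 70° = 32.7×9.81×2.35 cos 70° + 67.2×9.81×4 cos 70° → N_wall = 262.58 N.
ΣF_x = 0: f_floor = N_wall = 262.58 N.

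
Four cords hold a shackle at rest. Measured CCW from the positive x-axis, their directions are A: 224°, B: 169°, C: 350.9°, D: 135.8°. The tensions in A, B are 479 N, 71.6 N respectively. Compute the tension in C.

Resolve: ΣF_x = 479 cos 224° + 71.6 cos 169° + T_C cos 350.9° + T_D cos 135.8° = 0.
        ΣF_y = 479 sin 224° + 71.6 sin 169° + T_C sin 350.9° + T_D sin 135.8° = 0.
The known terms sum to (-414.8, -319.1) N, so 0.9874 T_C − 0.7169 T_D = 414.8 and -0.1582 T_C + 0.6972 T_D = 319.1.
Solving simultaneously: T_C = 900.8 N, T_D = 662 N.

T_C ≈ 901 N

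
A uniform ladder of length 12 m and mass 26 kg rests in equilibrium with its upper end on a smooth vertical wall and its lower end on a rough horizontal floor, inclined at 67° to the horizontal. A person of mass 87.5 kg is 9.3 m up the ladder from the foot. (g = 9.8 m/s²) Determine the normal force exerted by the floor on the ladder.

N_floor ≈ 1110 N

ΣF_y = 0: N_floor = 26×9.8 + 87.5×9.8 = 1112.3 N.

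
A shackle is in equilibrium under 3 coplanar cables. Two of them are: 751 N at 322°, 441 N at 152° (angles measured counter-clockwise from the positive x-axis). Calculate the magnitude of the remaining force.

Sum the known components: ΣF_x = 202.4 N, ΣF_y = -255.3 N.
For equilibrium the remaining force must supply (−ΣF_x, −ΣF_y) = (-202.4, 255.3) N.
Magnitude = √((-202.4)² + (255.3)²) = 325.8 N; direction = atan2(255.3, -202.4) = 128.4°.

F ≈ 326 N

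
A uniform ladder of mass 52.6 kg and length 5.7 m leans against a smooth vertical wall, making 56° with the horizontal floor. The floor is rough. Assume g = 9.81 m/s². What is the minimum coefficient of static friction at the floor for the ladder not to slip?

ΣF_y = 0: N_floor = 52.6×9.81 = 516.01 N.
Torques about the foot: N_wall · 5.7 sin 56° = 52.6×9.81×2.85 cos 56° → N_wall = 174.03 N.
ΣF_x = 0: f_floor = N_wall = 174.03 N.
μ_min = f_floor / N_floor = 174.03 / 516.01 = 0.3373.

μ_min ≈ 0.337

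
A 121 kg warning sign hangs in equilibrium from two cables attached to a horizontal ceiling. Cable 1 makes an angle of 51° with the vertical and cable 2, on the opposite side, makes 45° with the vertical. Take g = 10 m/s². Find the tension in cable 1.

Angles from the horizontal: cable 1 is 90° − 51° = 39°, cable 2 is 90° − 45° = 45°.
Weight W = 121 × 10 = 1210 N acts straight down.
Horizontal: T_1 cos 39° = T_2 cos 45°  →  T_2 = 1.099 T_1.
Vertical: T_1 sin 39° + T_2 sin 45° = 1210.
Substituting the horizontal relation into the vertical equation gives 1.406 T_1 = 1210, so T_1 = 860.3 N.

T_1 ≈ 860 N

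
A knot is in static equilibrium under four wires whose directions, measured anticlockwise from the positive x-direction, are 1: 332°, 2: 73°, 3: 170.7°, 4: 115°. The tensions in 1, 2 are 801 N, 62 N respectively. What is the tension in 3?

Resolve: ΣF_x = 801 cos 332° + 62 cos 73° + T_3 cos 170.7° + T_4 cos 115° = 0.
        ΣF_y = 801 sin 332° + 62 sin 73° + T_3 sin 170.7° + T_4 sin 115° = 0.
The known terms sum to (725.4, -316.8) N, so -0.9869 T_3 − 0.4226 T_4 = -725.4 and 0.1616 T_3 + 0.9063 T_4 = 316.8.
Solving simultaneously: T_3 = 633.8 N, T_4 = 236.5 N.

T_3 ≈ 634 N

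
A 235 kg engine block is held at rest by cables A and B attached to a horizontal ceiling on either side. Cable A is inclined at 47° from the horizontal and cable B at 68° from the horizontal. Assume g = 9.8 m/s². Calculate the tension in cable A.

Weight W = 235 × 9.8 = 2303 N acts straight down.
Horizontal: T_A cos 47° = T_B cos 68°  →  T_B = 1.821 T_A.
Vertical: T_A sin 47° + T_B sin 68° = 2303.
Substituting the horizontal relation into the vertical equation gives 2.419 T_A = 2303, so T_A = 951.9 N.

T_A ≈ 952 N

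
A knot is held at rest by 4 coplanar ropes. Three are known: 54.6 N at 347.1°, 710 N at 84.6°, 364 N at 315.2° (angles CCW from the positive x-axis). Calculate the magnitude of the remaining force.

Sum the known components: ΣF_x = 378.3 N, ΣF_y = 438.2 N.
For equilibrium the remaining force must supply (−ΣF_x, −ΣF_y) = (-378.3, -438.2) N.
Magnitude = √((-378.3)² + (-438.2)²) = 578.9 N; direction = atan2(-438.2, -378.3) = 229.2°.

F ≈ 579 N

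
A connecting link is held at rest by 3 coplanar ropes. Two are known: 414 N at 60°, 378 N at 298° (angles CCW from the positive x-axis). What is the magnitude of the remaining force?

Sum the known components: ΣF_x = 384.5 N, ΣF_y = 24.78 N.
For equilibrium the remaining force must supply (−ΣF_x, −ΣF_y) = (-384.5, -24.78) N.
Magnitude = √((-384.5)² + (-24.78)²) = 385.3 N; direction = atan2(-24.78, -384.5) = 183.7°.

F ≈ 385 N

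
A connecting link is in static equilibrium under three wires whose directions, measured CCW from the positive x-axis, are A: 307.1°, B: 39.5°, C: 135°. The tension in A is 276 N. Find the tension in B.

Resolve: ΣF_x = 276 cos 307.1° + T_B cos 39.5° + T_C cos 135° = 0.
        ΣF_y = 276 sin 307.1° + T_B sin 39.5° + T_C sin 135° = 0.
The known terms sum to (166.5, -220.1) N, so 0.7716 T_B − 0.7071 T_C = -166.5 and 0.6361 T_B + 0.7071 T_C = 220.1.
Solving simultaneously: T_B = 38.11 N, T_C = 277 N.

T_B ≈ 38.1 N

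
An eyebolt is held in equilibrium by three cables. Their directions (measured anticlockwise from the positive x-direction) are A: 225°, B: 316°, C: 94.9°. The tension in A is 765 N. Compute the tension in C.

Resolve: ΣF_x = 765 cos 225° + T_B cos 316° + T_C cos 94.9° = 0.
        ΣF_y = 765 sin 225° + T_B sin 316° + T_C sin 94.9° = 0.
The known terms sum to (-540.9, -540.9) N, so 0.7193 T_B − 0.0854 T_C = 540.9 and -0.6947 T_B + 0.9963 T_C = 540.9.
Solving simultaneously: T_B = 890.2 N, T_C = 1164 N.

T_C ≈ 1160 N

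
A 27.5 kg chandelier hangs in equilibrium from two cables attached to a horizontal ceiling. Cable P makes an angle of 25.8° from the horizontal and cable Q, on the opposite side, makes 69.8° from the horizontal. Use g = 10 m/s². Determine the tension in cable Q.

T_Q ≈ 249 N

Weight W = 27.5 × 10 = 275 N acts straight down.
Horizontal: T_P cos 25.8° = T_Q cos 69.8°  →  T_P = 0.3835 T_Q.
Vertical: T_P sin 25.8° + T_Q sin 69.8° = 275.
Substituting the horizontal relation into the vertical equation gives 1.105 T_Q = 275, so T_Q = 248.8 N.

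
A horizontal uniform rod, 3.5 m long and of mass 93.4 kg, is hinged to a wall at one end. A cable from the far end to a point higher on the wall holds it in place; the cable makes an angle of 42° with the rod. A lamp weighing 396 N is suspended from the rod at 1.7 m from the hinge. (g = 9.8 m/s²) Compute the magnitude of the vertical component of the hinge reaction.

|H_y| ≈ 661 N

Take torques about the hinge: T sin 42° · 3.5 = 93.4×9.8×1.75 + 396×1.7 = 2275 N·m.
So T = 2275 / (0.6691 × 3.5) = 971.41 N.
ΣF_y = 0: H_y = (93.4×9.8 + 396) − T sin 42° = 1311.3 − 650 = 661.32 N.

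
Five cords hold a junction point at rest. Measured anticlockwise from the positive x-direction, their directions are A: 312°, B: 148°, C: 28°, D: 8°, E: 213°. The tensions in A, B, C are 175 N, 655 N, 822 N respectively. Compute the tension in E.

Resolve: ΣF_x = 175 cos 312° + 655 cos 148° + 822 cos 28° + T_D cos 8° + T_E cos 213° = 0.
        ΣF_y = 175 sin 312° + 655 sin 148° + 822 sin 28° + T_D sin 8° + T_E sin 213° = 0.
The known terms sum to (287.4, 603) N, so 0.9903 T_D − 0.8387 T_E = -287.4 and 0.1392 T_D − 0.5446 T_E = -603.
Solving simultaneously: T_D = 826.1 N, T_E = 1318 N.

T_E ≈ 1320 N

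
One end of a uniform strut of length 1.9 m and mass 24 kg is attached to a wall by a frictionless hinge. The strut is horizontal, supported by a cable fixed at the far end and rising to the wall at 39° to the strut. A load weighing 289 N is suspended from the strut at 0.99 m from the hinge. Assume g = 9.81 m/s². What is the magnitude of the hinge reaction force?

|H| ≈ 419 N

Take torques about the hinge: T sin 39° · 1.9 = 24×9.81×0.95 + 289×0.99 = 509.78 N·m.
So T = 509.78 / (0.6293 × 1.9) = 426.34 N.
ΣF_x = 0: H_x = T cos 39° = 331.33 N.
ΣF_y = 0: H_y = (24×9.81 + 289) − T sin 39° = 524.44 − 268.3 = 256.14 N.
|H| = √(H_x² + H_y²) = √((331.33)² + (256.14)²) = 418.79 N.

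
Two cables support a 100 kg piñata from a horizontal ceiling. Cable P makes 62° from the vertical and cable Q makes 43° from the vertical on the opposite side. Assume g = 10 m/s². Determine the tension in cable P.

T_P ≈ 706 N

Angles from the horizontal: cable P is 90° − 62° = 28°, cable Q is 90° − 43° = 47°.
Weight W = 100 × 10 = 1000 N acts straight down.
Horizontal: T_P cos 28° = T_Q cos 47°  →  T_Q = 1.295 T_P.
Vertical: T_P sin 28° + T_Q sin 47° = 1000.
Substituting the horizontal relation into the vertical equation gives 1.416 T_P = 1000, so T_P = 706.1 N.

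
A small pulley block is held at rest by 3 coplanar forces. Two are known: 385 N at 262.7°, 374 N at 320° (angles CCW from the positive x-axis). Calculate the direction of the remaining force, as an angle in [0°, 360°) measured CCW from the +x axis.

θ ≈ 111°

Sum the known components: ΣF_x = 237.6 N, ΣF_y = -622.3 N.
For equilibrium the remaining force must supply (−ΣF_x, −ΣF_y) = (-237.6, 622.3) N.
Magnitude = √((-237.6)² + (622.3)²) = 666.1 N; direction = atan2(622.3, -237.6) = 110.9°.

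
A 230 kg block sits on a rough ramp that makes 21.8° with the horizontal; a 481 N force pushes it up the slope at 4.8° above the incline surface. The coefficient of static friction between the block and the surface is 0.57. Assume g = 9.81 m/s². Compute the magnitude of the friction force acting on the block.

f ≈ 359 N

Axes along / perpendicular to the incline. W sin 21.8° = 837.9 N down-slope; W cos 21.8° = 2095 N into the surface.
Perpendicular: N = W cos 21.8° − P sin 4.8° = 2095 − 40.25 = 2055 N.
Along incline: P cos 4.8° + f = W sin 21.8° (friction acts up-slope) → f = 837.9 − 479.3 = 358.6 N.
|f| = 358.6 N ≤ μN = 1171 N, so the block is indeed static.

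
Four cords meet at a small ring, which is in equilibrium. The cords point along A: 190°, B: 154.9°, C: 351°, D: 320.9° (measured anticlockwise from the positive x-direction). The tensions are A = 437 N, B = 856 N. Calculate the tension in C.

T_C ≈ 1070 N

Resolve: ΣF_x = 437 cos 190° + 856 cos 154.9° + T_C cos 351° + T_D cos 320.9° = 0.
        ΣF_y = 437 sin 190° + 856 sin 154.9° + T_C sin 351° + T_D sin 320.9° = 0.
The known terms sum to (-1206, 287.2) N, so 0.9877 T_C + 0.7760 T_D = 1206 and -0.1564 T_C − 0.6307 T_D = -287.2.
Solving simultaneously: T_C = 1072 N, T_D = 189.6 N.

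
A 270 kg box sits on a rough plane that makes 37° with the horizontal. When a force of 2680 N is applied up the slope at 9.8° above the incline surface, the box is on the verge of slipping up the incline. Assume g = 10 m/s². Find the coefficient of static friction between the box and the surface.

μ ≈ 0.598

On the verge of sliding up the incline, friction is at its maximum μN and acts down the slope.
Perpendicular to incline: N = W cos 37° − P sin 9.8° = 2156 − 456.2 = 1700 N.
Along incline: P cos 9.8° − μN = W sin 37° → μ = −(W sin 37° − P cos 9.8°) / N = 0.5976.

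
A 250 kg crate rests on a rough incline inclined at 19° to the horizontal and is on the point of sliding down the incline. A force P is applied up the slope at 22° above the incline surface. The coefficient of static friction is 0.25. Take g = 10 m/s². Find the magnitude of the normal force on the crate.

On the verge of sliding down the incline, friction equals μN and acts up the slope.
Perpendicular: N + P sin 22° = W cos 19° = 2364 N.
Along incline: P cos 22° + μN = W sin 19° with W sin 19° = 813.9 N.
Solving the pair for P and N: P = 267.5 N, N = 2264 N (and f = μN = 565.9 N).

N ≈ 2260 N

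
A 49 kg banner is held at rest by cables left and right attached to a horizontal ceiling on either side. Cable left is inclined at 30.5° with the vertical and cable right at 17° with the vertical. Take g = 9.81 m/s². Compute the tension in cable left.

Angles from the horizontal: cable left is 90° − 30.5° = 59.5°, cable right is 90° − 17° = 73°.
Weight W = 49 × 9.81 = 480.7 N acts straight down.
Horizontal: T_left cos 59.5° = T_right cos 73°  →  T_right = 1.736 T_left.
Vertical: T_left sin 59.5° + T_right sin 73° = 480.7.
Substituting the horizontal relation into the vertical equation gives 2.522 T_left = 480.7, so T_left = 190.6 N.

T_left ≈ 191 N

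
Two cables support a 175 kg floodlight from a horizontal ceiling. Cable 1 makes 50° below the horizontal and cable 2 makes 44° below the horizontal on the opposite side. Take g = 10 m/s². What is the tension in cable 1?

T_1 ≈ 1260 N

Weight W = 175 × 10 = 1750 N acts straight down.
Horizontal: T_1 cos 50° = T_2 cos 44°  →  T_2 = 0.8936 T_1.
Vertical: T_1 sin 50° + T_2 sin 44° = 1750.
Substituting the horizontal relation into the vertical equation gives 1.387 T_1 = 1750, so T_1 = 1262 N.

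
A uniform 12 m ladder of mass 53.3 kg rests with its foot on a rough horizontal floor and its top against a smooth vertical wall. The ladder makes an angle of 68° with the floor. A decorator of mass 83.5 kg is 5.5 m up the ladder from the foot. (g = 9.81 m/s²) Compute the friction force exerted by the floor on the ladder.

f ≈ 257 N

Torques about the foot: N_wall · 12 sin 68° = 53.3×9.81×6 cos 68° + 83.5×9.81×5.5 cos 68° → N_wall = 257.31 N.
ΣF_x = 0: f_floor = N_wall = 257.31 N.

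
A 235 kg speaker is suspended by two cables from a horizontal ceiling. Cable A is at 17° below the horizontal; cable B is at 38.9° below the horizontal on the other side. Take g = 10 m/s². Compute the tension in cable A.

Weight W = 235 × 10 = 2350 N acts straight down.
Horizontal: T_A cos 17° = T_B cos 38.9°  →  T_B = 1.229 T_A.
Vertical: T_A sin 17° + T_B sin 38.9° = 2350.
Substituting the horizontal relation into the vertical equation gives 1.064 T_A = 2350, so T_A = 2209 N.

T_A ≈ 2210 N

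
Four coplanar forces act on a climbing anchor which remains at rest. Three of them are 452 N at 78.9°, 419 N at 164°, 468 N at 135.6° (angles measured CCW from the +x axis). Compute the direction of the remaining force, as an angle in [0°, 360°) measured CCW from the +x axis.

Sum the known components: ΣF_x = -650.1 N, ΣF_y = 886.5 N.
For equilibrium the remaining force must supply (−ΣF_x, −ΣF_y) = (650.1, -886.5) N.
Magnitude = √((650.1)² + (-886.5)²) = 1099 N; direction = atan2(-886.5, 650.1) = 306.3°.

θ ≈ 306°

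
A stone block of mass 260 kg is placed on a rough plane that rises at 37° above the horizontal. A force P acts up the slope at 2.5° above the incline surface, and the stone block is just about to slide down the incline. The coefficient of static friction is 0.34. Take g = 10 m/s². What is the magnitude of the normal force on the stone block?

On the verge of sliding down the incline, friction equals μN and acts up the slope.
Perpendicular: N + P sin 2.5° = W cos 37° = 2076 N.
Along incline: P cos 2.5° + μN = W sin 37° with W sin 37° = 1565 N.
Solving the pair for P and N: P = 872.5 N, N = 2038 N (and f = μN = 693.1 N).

N ≈ 2040 N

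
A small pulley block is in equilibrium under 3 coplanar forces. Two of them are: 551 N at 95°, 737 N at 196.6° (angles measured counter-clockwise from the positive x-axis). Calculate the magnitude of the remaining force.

F ≈ 827 N

Sum the known components: ΣF_x = -754.3 N, ΣF_y = 338.4 N.
For equilibrium the remaining force must supply (−ΣF_x, −ΣF_y) = (754.3, -338.4) N.
Magnitude = √((754.3)² + (-338.4)²) = 826.7 N; direction = atan2(-338.4, 754.3) = 335.8°.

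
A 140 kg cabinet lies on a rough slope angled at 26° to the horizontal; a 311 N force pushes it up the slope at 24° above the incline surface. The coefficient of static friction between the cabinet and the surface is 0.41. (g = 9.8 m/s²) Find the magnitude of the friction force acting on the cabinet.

f ≈ 317 N

Axes along / perpendicular to the incline. W sin 26° = 601.4 N down-slope; W cos 26° = 1233 N into the surface.
Perpendicular: N = W cos 26° − P sin 24° = 1233 − 126.5 = 1107 N.
Along incline: P cos 24° + f = W sin 26° (friction acts up-slope) → f = 601.4 − 284.1 = 317.3 N.
|f| = 317.3 N ≤ μN = 453.7 N, so the cabinet is indeed static.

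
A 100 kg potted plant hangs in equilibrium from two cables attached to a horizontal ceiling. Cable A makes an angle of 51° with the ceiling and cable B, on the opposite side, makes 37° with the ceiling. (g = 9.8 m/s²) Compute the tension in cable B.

T_B ≈ 617 N

Weight W = 100 × 9.8 = 980 N acts straight down.
Horizontal: T_A cos 51° = T_B cos 37°  →  T_A = 1.269 T_B.
Vertical: T_A sin 51° + T_B sin 37° = 980.
Substituting the horizontal relation into the vertical equation gives 1.588 T_B = 980, so T_B = 617.1 N.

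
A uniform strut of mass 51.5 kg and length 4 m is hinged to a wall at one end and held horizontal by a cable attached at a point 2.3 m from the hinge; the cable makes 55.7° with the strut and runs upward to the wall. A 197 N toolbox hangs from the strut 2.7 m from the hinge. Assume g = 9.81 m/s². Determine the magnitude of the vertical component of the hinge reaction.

|H_y| ≈ 31.6 N

Take torques about the hinge: T sin 55.7° · 2.3 = 51.5×9.81×2 + 197×2.7 = 1542.3 N·m.
So T = 1542.3 / (0.8261 × 2.3) = 811.74 N.
ΣF_y = 0: H_y = (51.5×9.81 + 197) − T sin 55.7° = 702.22 − 670.58 = 31.637 N.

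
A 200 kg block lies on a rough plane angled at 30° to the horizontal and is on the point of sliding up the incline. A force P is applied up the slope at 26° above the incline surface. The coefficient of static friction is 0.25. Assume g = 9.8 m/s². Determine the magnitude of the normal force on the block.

N ≈ 1090 N

On the verge of sliding up the incline, friction equals μN and acts down the slope.
Perpendicular: N + P sin 26° = W cos 30° = 1697 N.
Along incline: P cos 26° = W sin 30° + μN  with W sin 30° = 980 N.
Solving the pair for P and N: P = 1393 N, N = 1087 N (and f = μN = 271.7 N).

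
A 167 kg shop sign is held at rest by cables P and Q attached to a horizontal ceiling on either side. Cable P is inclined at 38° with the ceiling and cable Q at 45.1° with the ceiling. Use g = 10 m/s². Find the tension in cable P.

Weight W = 167 × 10 = 1670 N acts straight down.
Horizontal: T_P cos 38° = T_Q cos 45.1°  →  T_Q = 1.116 T_P.
Vertical: T_P sin 38° + T_Q sin 45.1° = 1670.
Substituting the horizontal relation into the vertical equation gives 1.406 T_P = 1670, so T_P = 1187 N.

T_P ≈ 1190 N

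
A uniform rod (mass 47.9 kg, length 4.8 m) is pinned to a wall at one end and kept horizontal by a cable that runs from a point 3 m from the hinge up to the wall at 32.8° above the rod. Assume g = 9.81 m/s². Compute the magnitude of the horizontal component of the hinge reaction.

Take torques about the hinge: T sin 32.8° · 3 = 47.9×9.81×2.4 = 1127.8 N·m.
So T = 1127.8 / (0.5417 × 3) = 693.95 N.
ΣF_x = 0: H_x = T cos 32.8° = 583.31 N.

H_x ≈ 583 N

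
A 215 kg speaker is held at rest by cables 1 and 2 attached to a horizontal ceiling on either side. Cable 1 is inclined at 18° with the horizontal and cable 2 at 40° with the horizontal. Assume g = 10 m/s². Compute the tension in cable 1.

Weight W = 215 × 10 = 2150 N acts straight down.
Horizontal: T_1 cos 18° = T_2 cos 40°  →  T_2 = 1.242 T_1.
Vertical: T_1 sin 18° + T_2 sin 40° = 2150.
Substituting the horizontal relation into the vertical equation gives 1.107 T_1 = 2150, so T_1 = 1942 N.

T_1 ≈ 1940 N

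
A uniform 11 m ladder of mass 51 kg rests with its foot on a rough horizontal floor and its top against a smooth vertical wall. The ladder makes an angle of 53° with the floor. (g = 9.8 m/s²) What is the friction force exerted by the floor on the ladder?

Torques about the foot: N_wall · 11 sin 53° = 51×9.8×5.5 cos 53° → N_wall = 188.31 N.
ΣF_x = 0: f_floor = N_wall = 188.31 N.

f ≈ 188 N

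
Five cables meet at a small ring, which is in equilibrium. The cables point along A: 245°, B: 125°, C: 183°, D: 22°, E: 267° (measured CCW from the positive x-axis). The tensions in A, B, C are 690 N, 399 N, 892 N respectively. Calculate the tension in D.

Resolve: ΣF_x = 690 cos 245° + 399 cos 125° + 892 cos 183° + T_D cos 22° + T_E cos 267° = 0.
        ΣF_y = 690 sin 245° + 399 sin 125° + 892 sin 183° + T_D sin 22° + T_E sin 267° = 0.
The known terms sum to (-1411, -345.2) N, so 0.9272 T_D − 0.0523 T_E = 1411 and 0.3746 T_D − 0.9986 T_E = 345.2.
Solving simultaneously: T_D = 1535 N, T_E = 230.2 N.

T_D ≈ 1540 N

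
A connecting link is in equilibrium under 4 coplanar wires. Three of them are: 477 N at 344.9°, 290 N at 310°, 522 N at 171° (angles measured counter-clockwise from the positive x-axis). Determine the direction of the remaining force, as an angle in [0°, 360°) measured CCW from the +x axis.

Sum the known components: ΣF_x = 131.4 N, ΣF_y = -264.8 N.
For equilibrium the remaining force must supply (−ΣF_x, −ΣF_y) = (-131.4, 264.8) N.
Magnitude = √((-131.4)² + (264.8)²) = 295.6 N; direction = atan2(264.8, -131.4) = 116.4°.

θ ≈ 116°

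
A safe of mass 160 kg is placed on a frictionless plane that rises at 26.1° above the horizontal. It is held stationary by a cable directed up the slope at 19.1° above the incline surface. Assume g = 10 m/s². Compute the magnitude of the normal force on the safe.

Take axes along and perpendicular to the incline. Weight components: W sin 26.1° = 703.9 N down-slope, W cos 26.1° = 1437 N into the surface.
Along incline: T cos 19.1° = W sin 26.1° → T = 744.9 N.
Perpendicular: N = W cos 26.1° − T sin 19.1° = 1193 N.

N ≈ 1190 N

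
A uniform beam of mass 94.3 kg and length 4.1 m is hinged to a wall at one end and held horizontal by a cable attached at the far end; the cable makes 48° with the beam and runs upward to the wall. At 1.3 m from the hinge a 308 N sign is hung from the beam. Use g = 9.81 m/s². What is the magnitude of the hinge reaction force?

|H| ≈ 841 N

Take torques about the hinge: T sin 48° · 4.1 = 94.3×9.81×2.05 + 308×1.3 = 2296.8 N·m.
So T = 2296.8 / (0.7431 × 4.1) = 753.82 N.
ΣF_x = 0: H_x = T cos 48° = 504.41 N.
ΣF_y = 0: H_y = (94.3×9.81 + 308) − T sin 48° = 1233.1 − 560.2 = 672.88 N.
|H| = √(H_x² + H_y²) = √((504.41)² + (672.88)²) = 840.95 N.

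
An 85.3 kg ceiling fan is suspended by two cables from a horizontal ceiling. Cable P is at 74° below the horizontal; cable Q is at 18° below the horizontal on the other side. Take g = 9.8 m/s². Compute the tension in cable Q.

Weight W = 85.3 × 9.8 = 835.9 N acts straight down.
Horizontal: T_P cos 74° = T_Q cos 18°  →  T_P = 3.45 T_Q.
Vertical: T_P sin 74° + T_Q sin 18° = 835.9.
Substituting the horizontal relation into the vertical equation gives 3.626 T_Q = 835.9, so T_Q = 230.6 N.

T_Q ≈ 231 N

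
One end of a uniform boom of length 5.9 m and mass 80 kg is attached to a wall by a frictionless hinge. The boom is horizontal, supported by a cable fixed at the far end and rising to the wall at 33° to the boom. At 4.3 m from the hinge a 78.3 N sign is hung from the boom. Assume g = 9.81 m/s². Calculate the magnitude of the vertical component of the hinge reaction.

Take torques about the hinge: T sin 33° · 5.9 = 80×9.81×2.95 + 78.3×4.3 = 2651.9 N·m.
So T = 2651.9 / (0.5446 × 5.9) = 825.26 N.
ΣF_y = 0: H_y = (80×9.81 + 78.3) − T sin 33° = 863.1 − 449.47 = 413.63 N.

|H_y| ≈ 414 N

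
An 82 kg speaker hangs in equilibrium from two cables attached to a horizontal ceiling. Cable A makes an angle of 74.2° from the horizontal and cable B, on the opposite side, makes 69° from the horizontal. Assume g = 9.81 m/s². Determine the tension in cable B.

Weight W = 82 × 9.81 = 804.4 N acts straight down.
Horizontal: T_A cos 74.2° = T_B cos 69°  →  T_A = 1.316 T_B.
Vertical: T_A sin 74.2° + T_B sin 69° = 804.4.
Substituting the horizontal relation into the vertical equation gives 2.2 T_B = 804.4, so T_B = 365.6 N.

T_B ≈ 366 N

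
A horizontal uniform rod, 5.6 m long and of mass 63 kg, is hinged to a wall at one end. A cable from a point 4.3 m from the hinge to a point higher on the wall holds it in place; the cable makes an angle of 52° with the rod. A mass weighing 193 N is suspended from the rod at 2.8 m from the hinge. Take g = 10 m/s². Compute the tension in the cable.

T ≈ 680 N

Take torques about the hinge: T sin 52° · 4.3 = 63×10×2.8 + 193×2.8 = 2304.4 N·m.
So T = 2304.4 / (0.7880 × 4.3) = 680.08 N.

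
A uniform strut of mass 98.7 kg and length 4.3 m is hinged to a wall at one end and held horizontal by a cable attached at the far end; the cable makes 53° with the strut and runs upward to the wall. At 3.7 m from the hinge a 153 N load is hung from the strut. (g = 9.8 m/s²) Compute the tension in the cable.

Take torques about the hinge: T sin 53° · 4.3 = 98.7×9.8×2.15 + 153×3.7 = 2645.7 N·m.
So T = 2645.7 / (0.7986 × 4.3) = 770.42 N.

T ≈ 770 N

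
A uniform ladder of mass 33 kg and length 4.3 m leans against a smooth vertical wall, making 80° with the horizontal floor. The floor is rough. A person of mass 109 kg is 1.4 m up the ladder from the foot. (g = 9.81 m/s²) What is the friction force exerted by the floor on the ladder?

f ≈ 89.9 N

Torques about the foot: N_wall · 4.3 sin 80° = 33×9.81×2.15 cos 80° + 109×9.81×1.4 cos 80° → N_wall = 89.928 N.
ΣF_x = 0: f_floor = N_wall = 89.928 N.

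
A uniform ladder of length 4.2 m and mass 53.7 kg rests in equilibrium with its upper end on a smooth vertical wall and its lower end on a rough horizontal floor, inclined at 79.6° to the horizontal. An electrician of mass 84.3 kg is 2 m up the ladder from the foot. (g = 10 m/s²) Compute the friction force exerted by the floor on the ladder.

f ≈ 123 N

Torques about the foot: N_wall · 4.2 sin 79.6° = 53.7×10×2.1 cos 79.6° + 84.3×10×2 cos 79.6° → N_wall = 122.95 N.
ΣF_x = 0: f_floor = N_wall = 122.95 N.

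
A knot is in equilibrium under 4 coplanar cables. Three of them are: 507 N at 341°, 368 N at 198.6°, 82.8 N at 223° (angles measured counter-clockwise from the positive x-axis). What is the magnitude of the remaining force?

Sum the known components: ΣF_x = 70.04 N, ΣF_y = -338.9 N.
For equilibrium the remaining force must supply (−ΣF_x, −ΣF_y) = (-70.04, 338.9) N.
Magnitude = √((-70.04)² + (338.9)²) = 346.1 N; direction = atan2(338.9, -70.04) = 101.7°.

F ≈ 346 N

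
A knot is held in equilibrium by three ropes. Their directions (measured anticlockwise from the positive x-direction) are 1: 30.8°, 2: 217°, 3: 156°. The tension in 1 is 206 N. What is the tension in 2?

T_2 ≈ 192 N

Resolve: ΣF_x = 206 cos 30.8° + T_2 cos 217° + T_3 cos 156° = 0.
        ΣF_y = 206 sin 30.8° + T_2 sin 217° + T_3 sin 156° = 0.
The known terms sum to (176.9, 105.5) N, so -0.7986 T_2 − 0.9135 T_3 = -176.9 and -0.6018 T_2 + 0.4067 T_3 = -105.5.
Solving simultaneously: T_2 = 192.5 N, T_3 = 25.44 N.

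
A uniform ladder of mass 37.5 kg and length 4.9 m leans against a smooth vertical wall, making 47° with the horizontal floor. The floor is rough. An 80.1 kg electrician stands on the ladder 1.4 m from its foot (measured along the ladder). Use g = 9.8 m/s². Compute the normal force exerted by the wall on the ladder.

N_wall ≈ 380 N

Torques about the foot: N_wall · 4.9 sin 47° = 37.5×9.8×2.45 cos 47° + 80.1×9.8×1.4 cos 47° → N_wall = 380.49 N.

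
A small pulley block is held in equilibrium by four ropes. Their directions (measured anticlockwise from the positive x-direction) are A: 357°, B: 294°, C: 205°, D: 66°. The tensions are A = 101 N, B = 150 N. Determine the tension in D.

T_D ≈ 301 N

Resolve: ΣF_x = 101 cos 357° + 150 cos 294° + T_C cos 205° + T_D cos 66° = 0.
        ΣF_y = 101 sin 357° + 150 sin 294° + T_C sin 205° + T_D sin 66° = 0.
The known terms sum to (161.9, -142.3) N, so -0.9063 T_C + 0.4067 T_D = -161.9 and -0.4226 T_C + 0.9135 T_D = 142.3.
Solving simultaneously: T_C = 313.6 N, T_D = 300.9 N.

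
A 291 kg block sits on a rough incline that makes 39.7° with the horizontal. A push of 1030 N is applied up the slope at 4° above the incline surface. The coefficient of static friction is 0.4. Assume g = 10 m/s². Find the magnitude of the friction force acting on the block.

f ≈ 831 N

Axes along / perpendicular to the incline. W sin 39.7° = 1859 N down-slope; W cos 39.7° = 2239 N into the surface.
Perpendicular: N = W cos 39.7° − P sin 4° = 2239 − 71.85 = 2167 N.
Along incline: P cos 4° + f = W sin 39.7° (friction acts up-slope) → f = 1859 − 1027 = 831.3 N.
|f| = 831.3 N ≤ μN = 866.8 N, so the block is indeed static.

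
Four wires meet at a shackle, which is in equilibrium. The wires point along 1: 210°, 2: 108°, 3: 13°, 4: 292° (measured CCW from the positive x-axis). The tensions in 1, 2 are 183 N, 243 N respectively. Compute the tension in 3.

Resolve: ΣF_x = 183 cos 210° + 243 cos 108° + T_3 cos 13° + T_4 cos 292° = 0.
        ΣF_y = 183 sin 210° + 243 sin 108° + T_3 sin 13° + T_4 sin 292° = 0.
The known terms sum to (-233.6, 139.6) N, so 0.9744 T_3 + 0.3746 T_4 = 233.6 and 0.2250 T_3 − 0.9272 T_4 = -139.6.
Solving simultaneously: T_3 = 166.3 N, T_4 = 190.9 N.

T_3 ≈ 166 N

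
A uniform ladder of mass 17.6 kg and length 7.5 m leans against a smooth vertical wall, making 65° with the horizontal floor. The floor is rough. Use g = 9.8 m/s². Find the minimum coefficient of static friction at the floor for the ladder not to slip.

μ_min ≈ 0.233

ΣF_y = 0: N_floor = 17.6×9.8 = 172.48 N.
Torques about the foot: N_wall · 7.5 sin 65° = 17.6×9.8×3.75 cos 65° → N_wall = 40.214 N.
ΣF_x = 0: f_floor = N_wall = 40.214 N.
μ_min = f_floor / N_floor = 40.214 / 172.48 = 0.2332.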